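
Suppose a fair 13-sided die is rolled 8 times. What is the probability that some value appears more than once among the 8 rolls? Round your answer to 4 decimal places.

0.9364

P(all 8 different) = 13/13 · 12/13 · ··· · 6/13 ≈ 0.0636.
P(at least two equal) = 1 − 0.0636 = 0.9364.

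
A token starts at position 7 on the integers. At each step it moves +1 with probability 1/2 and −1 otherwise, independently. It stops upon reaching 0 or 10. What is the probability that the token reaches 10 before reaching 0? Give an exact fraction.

With a fair step, P(i) = ½P(i−1) + ½P(i+1) with P(0)=0, P(10)=1 has the linear solution P(i) = i/10.
P(7) = 7/10.

7/10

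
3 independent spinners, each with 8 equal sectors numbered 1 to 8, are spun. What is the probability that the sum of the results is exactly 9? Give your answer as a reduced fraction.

There are 8^3 = 512 equally likely outcomes.
The number of ordered 3-tuples from {1,…,8} summing to 9 is 28.
P(sum = 9) = 28/512 = 7/128.

7/128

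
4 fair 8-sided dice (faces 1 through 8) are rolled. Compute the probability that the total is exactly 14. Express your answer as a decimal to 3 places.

There are 8^4 = 4096 equally likely outcomes.
The number of ordered 4-tuples from {1,…,8} summing to 14 is 246.
P(sum = 14) = 246/4096 = 123/2048 ≈ 0.060.

0.060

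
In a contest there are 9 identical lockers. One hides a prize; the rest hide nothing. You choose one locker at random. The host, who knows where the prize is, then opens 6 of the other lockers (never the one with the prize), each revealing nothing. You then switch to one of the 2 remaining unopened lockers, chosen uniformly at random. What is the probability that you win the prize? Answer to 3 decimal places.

Your original locker holds the prize with probability 1/9, so the other 8 collectively hold it with probability 8/9.
The host can always find 6 empty lockers to open, so the reveals don't change that 8/9; it is now spread over the 2 remaining unopened lockers.
P(win by switching) = (8/9) · (1/2) = 4/9 ≈ 0.444.

0.444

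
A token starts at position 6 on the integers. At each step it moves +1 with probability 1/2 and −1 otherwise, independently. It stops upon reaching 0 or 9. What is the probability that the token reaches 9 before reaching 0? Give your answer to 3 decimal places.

0.667

With a fair step, P(i) = ½P(i−1) + ½P(i+1) with P(0)=0, P(9)=1 has the linear solution P(i) = i/9.
P(6) = 6/9 = 2/3 ≈ 0.667.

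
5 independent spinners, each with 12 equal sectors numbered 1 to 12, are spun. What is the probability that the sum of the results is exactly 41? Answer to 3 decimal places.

0.029

There are 12^5 = 248832 equally likely outcomes.
The number of ordered 5-tuples from {1,…,12} summing to 41 is 7205.
P(sum = 41) = 7205/248832 ≈ 0.029.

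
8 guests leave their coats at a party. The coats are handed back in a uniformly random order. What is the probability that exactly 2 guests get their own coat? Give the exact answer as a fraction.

53/288

Choose which 2 of the 8 are fixed: C(8,2) = 28 ways.
The remaining 6 must have no fixed point: D(6) = 265.
P = 28·265/40320 = 53/288.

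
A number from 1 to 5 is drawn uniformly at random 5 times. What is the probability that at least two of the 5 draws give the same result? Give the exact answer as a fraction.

601/625

P(all 5 different) = 5/5 · 4/5 · ··· · 1/5 = 24/625.
P(at least two equal) = 1 − 24/625 = 601/625.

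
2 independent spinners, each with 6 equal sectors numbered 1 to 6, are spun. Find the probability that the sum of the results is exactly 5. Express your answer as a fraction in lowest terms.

1/9

There are 6^2 = 36 equally likely outcomes.
The number of ordered 2-tuples from {1,…,6} summing to 5 is 4.
P(sum = 5) = 4/36 = 1/9.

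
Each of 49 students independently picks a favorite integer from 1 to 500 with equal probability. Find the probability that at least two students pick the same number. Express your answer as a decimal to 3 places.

It's easier to compute the probability that all 49 are distinct.
P(all distinct) = 500/500 · 499/500 · ··· · 452/500 ≈ 0.088.
So the probability of at least one match is 1 − 0.088 = 0.912.

0.912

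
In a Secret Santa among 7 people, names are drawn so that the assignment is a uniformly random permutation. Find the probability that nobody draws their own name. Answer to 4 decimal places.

This is the derangement probability: permutations of 7 with no fixed point.
D(7) = 7! · (1 − 1/1! + 1/2! − ··· + (−1)^7/7!) = 1854.
P = 1854/5040 = 103/280 ≈ 0.3679.

0.3679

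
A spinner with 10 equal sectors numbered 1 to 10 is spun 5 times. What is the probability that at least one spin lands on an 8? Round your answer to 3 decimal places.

0.410

P(no spin lands on an 8) = (9/10)^5 ≈ 0.590.
P(at least one) = 1 − 0.590 = 0.410.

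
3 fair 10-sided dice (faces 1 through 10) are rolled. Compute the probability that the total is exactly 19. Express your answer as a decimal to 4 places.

0.0690

There are 10^3 = 1000 equally likely outcomes.
The number of ordered 3-tuples from {1,…,10} summing to 19 is 69.
P(sum = 19) = 69/1000 ≈ 0.0690.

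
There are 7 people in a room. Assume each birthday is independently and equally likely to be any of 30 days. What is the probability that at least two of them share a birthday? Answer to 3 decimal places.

It's easier to compute the probability that all 7 are distinct.
P(all distinct) = 30/30 · 29/30 · ··· · 24/30 ≈ 0.469.
So the probability of at least one match is 1 − 0.469 = 0.531.

0.531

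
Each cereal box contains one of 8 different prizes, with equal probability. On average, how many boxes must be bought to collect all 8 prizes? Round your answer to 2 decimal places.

After i distinct types are collected, each trial gives a new one with probability (8−i)/8, so the expected wait for the next new type is 8/(8−i).
E = 8/8 + 8/7 + 8/6 + 8/5 + 8/4 + 8/3 + 8/2 + 8/1 = 761/35 ≈ 21.74.

21.74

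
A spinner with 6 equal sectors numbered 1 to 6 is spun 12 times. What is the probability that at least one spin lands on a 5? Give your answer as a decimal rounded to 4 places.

P(no spin lands on a 5) = (5/6)^12 ≈ 0.1122.
P(at least one) = 1 − 0.1122 = 0.8878.

0.8878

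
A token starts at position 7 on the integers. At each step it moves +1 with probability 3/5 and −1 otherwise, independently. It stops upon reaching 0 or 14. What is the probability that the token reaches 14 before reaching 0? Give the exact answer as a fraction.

2187/2315

Let r = q/p = (2/5)/(3/5) = 2/3. The recurrence P(i) = p·P(i+1) + q·P(i−1) with P(0)=0, P(14)=1 gives P(i) = (1 − r^i)/(1 − r^14).
P(7) = (1 − (2/3)^7) / (1 − (2/3)^14) = 2187/2315.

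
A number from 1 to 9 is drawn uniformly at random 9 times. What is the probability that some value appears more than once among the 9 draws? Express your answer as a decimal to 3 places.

P(all 9 different) = 9/9 · 8/9 · ··· · 1/9 ≈ 0.001.
P(at least two equal) = 1 − 0.001 = 0.999.

0.999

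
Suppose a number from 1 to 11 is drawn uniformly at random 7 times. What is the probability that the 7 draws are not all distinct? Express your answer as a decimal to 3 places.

0.915

P(all 7 different) = 11/11 · 10/11 · ··· · 5/11 ≈ 0.085.
P(at least two equal) = 1 − 0.085 = 0.915.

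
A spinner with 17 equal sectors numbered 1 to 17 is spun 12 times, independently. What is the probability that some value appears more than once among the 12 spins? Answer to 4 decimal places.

0.9949

P(all 12 different) = 17/17 · 16/17 · ··· · 6/17 ≈ 0.0051.
P(at least two equal) = 1 − 0.0051 = 0.9949.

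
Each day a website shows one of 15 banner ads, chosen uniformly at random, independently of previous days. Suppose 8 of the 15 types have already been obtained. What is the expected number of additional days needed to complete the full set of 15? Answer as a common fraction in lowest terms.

Starting from 8 distinct types, each trial gives a new one with probability (15−i)/15 when i types are held, so the wait for the next new type is 15/(15−i).
E = 15/7 + 15/6 + 15/5 + 15/4 + 15/3 + 15/2 + 15/1 = 1089/28.

1089/28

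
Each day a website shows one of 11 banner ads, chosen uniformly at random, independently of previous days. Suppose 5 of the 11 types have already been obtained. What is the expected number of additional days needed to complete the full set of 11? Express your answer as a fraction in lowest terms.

539/20

Starting from 5 distinct types, each trial gives a new one with probability (11−i)/11 when i types are held, so the wait for the next new type is 11/(11−i).
E = 11/6 + 11/5 + 11/4 + 11/3 + 11/2 + 11/1 = 539/20.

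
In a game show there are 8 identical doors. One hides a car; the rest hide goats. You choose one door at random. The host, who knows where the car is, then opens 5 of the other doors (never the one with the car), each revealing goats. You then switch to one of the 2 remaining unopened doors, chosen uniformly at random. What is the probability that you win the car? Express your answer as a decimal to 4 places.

0.4375

Your original door holds the car with probability 1/8, so the other 7 collectively hold it with probability 7/8.
The host can always find 5 empty doors to open, so the reveals don't change that 7/8; it is now spread over the 2 remaining unopened doors.
P(win by switching) = (7/8) · (1/2) = 7/16 ≈ 0.4375.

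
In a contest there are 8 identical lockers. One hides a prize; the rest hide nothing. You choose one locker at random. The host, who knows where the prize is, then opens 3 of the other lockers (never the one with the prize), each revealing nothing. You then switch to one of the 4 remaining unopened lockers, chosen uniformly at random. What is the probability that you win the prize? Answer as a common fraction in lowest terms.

Your original locker holds the prize with probability 1/8, so the other 7 collectively hold it with probability 7/8.
The host can always find 3 empty lockers to open, so the reveals don't change that 7/8; it is now spread over the 4 remaining unopened lockers.
P(win by switching) = (7/8) · (1/4) = 7/32.

7/32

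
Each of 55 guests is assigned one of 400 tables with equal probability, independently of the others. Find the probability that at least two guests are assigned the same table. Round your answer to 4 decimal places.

0.9796

It's easier to compute the probability that all 55 are distinct.
P(all distinct) = 400/400 · 399/400 · ··· · 346/400 ≈ 0.0204.
So the probability of at least one match is 1 − 0.0204 = 0.9796.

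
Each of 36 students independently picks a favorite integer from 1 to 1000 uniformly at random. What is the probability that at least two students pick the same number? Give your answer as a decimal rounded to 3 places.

0.471

It's easier to compute the probability that all 36 are distinct.
P(all distinct) = 1000/1000 · 999/1000 · ··· · 965/1000 ≈ 0.529.
So the probability of at least one match is 1 − 0.529 = 0.471.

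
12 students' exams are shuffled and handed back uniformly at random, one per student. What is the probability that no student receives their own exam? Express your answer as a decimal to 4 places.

This is the derangement probability: permutations of 12 with no fixed point.
D(12) = 12! · (1 − 1/1! + 1/2! − ··· + (−1)^12/12!) = 176214841.
P = 176214841/479001600 = 16019531/43545600 ≈ 0.3679.

0.3679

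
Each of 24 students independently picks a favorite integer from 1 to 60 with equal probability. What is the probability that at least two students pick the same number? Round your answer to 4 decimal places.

It's easier to compute the probability that all 24 are distinct.
P(all distinct) = 60/60 · 59/60 · ··· · 37/60 ≈ 0.0047.
So the probability of at least one match is 1 − 0.0047 = 0.9953.

0.9953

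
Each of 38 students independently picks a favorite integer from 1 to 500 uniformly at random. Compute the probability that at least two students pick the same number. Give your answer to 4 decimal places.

0.7637

It's easier to compute the probability that all 38 are distinct.
P(all distinct) = 500/500 · 499/500 · ··· · 463/500 ≈ 0.2363.
So the probability of at least one match is 1 − 0.2363 = 0.7637.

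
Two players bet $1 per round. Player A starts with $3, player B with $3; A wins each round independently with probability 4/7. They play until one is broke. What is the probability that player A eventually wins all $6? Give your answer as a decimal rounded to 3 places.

0.703

Let r = q/p = (3/7)/(4/7) = 3/4. The recurrence P(i) = p·P(i+1) + q·P(i−1) with P(0)=0, P(6)=1 gives P(i) = (1 − r^i)/(1 − r^6).
P(3) = (1 − (3/4)^3) / (1 − (3/4)^6) = 64/91 ≈ 0.703.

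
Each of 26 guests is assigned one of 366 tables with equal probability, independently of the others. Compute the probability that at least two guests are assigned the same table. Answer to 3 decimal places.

0.597

It's easier to compute the probability that all 26 are distinct.
P(all distinct) = 366/366 · 365/366 · ··· · 341/366 ≈ 0.403.
So the probability of at least one match is 1 − 0.403 = 0.597.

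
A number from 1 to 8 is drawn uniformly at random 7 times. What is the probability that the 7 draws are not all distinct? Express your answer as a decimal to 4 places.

0.9808

P(all 7 different) = 8/8 · 7/8 · ··· · 2/8 ≈ 0.0192.
P(at least two equal) = 1 − 0.0192 = 0.9808.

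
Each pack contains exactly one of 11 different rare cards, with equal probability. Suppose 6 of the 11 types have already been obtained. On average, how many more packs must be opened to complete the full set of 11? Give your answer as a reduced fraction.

1507/60

Starting from 6 distinct types, each trial gives a new one with probability (11−i)/11 when i types are held, so the wait for the next new type is 11/(11−i).
E = 11/5 + 11/4 + 11/3 + 11/2 + 11/1 = 1507/60.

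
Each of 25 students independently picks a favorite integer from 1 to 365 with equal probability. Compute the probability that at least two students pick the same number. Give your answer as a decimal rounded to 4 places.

0.5687

It's easier to compute the probability that all 25 are distinct.
P(all distinct) = 365/365 · 364/365 · ··· · 341/365 ≈ 0.4313.
So the probability of at least one match is 1 − 0.4313 = 0.5687.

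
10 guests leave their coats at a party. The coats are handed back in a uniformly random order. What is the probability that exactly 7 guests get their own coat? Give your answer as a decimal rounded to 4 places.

0.0001

Choose which 7 of the 10 are fixed: C(10,7) = 120 ways.
The remaining 3 must have no fixed point: D(3) = 2.
P = 120·2/3628800 = 1/15120 ≈ 0.0001.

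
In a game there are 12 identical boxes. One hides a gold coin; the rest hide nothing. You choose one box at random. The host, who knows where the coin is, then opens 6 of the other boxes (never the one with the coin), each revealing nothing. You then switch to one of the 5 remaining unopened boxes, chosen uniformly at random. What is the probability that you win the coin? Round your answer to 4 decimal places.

Your original box holds the coin with probability 1/12, so the other 11 collectively hold it with probability 11/12.
The host can always find 6 empty boxes to open, so the reveals don't change that 11/12; it is now spread over the 5 remaining unopened boxes.
P(win by switching) = (11/12) · (1/5) = 11/60 ≈ 0.1833.

0.1833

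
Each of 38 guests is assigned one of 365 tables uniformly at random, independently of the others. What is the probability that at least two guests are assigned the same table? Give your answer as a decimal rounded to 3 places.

0.864

It's easier to compute the probability that all 38 are distinct.
P(all distinct) = 365/365 · 364/365 · ··· · 328/365 ≈ 0.136.
So the probability of at least one match is 1 − 0.136 = 0.864.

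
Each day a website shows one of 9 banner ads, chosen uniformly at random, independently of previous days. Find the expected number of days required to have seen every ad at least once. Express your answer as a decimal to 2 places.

After i distinct types are collected, each trial gives a new one with probability (9−i)/9, so the expected wait for the next new type is 9/(9−i).
E = 9/9 + 9/8 + 9/7 + 9/6 + 9/5 + 9/4 + 9/3 + 9/2 + 9/1 = 7129/280 ≈ 25.46.

25.46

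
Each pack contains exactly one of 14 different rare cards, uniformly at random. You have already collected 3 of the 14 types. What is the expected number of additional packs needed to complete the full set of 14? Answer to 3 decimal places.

42.278

Starting from 3 distinct types, each trial gives a new one with probability (14−i)/14 when i types are held, so the wait for the next new type is 14/(14−i).
E = 14/11 + 14/10 + 14/9 + 14/8 + 14/7 + 14/6 + 14/5 + 14/4 + 14/3 + 14/2 + 14/1 = 83711/1980 ≈ 42.278.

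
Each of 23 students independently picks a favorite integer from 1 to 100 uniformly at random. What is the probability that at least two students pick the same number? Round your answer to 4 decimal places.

It's easier to compute the probability that all 23 are distinct.
P(all distinct) = 100/100 · 99/100 · ··· · 78/100 ≈ 0.0643.
So the probability of at least one match is 1 − 0.0643 = 0.9357.

0.9357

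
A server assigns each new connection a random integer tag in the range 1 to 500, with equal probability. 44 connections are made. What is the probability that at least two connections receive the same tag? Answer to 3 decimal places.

0.858

It's easier to compute the probability that all 44 are distinct.
P(all distinct) = 500/500 · 499/500 · ··· · 457/500 ≈ 0.142.
So the probability of at least one match is 1 − 0.142 = 0.858.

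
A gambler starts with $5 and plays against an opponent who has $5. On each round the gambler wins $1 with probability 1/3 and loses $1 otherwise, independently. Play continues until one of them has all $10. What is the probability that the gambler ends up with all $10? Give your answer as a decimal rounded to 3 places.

Let r = q/p = (2/3)/(1/3) = 2. The recurrence P(i) = p·P(i+1) + q·P(i−1) with P(0)=0, P(10)=1 gives P(i) = (1 − r^i)/(1 − r^10).
P(5) = (1 − (2)^5) / (1 − (2)^10) = 1/33 ≈ 0.030.

0.030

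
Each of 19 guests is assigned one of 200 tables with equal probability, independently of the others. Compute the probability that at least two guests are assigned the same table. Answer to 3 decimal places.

0.586

It's easier to compute the probability that all 19 are distinct.
P(all distinct) = 200/200 · 199/200 · ··· · 182/200 ≈ 0.414.
So the probability of at least one match is 1 − 0.414 = 0.586.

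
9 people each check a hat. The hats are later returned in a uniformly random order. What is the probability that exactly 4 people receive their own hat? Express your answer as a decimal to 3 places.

0.015

Choose which 4 of the 9 are fixed: C(9,4) = 126 ways.
The remaining 5 must have no fixed point: D(5) = 44.
P = 126·44/362880 = 11/720 ≈ 0.015.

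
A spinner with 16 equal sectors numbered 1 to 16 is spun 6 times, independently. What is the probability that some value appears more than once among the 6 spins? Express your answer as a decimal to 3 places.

P(all 6 different) = 16/16 · 15/16 · ··· · 11/16 ≈ 0.344.
P(at least two equal) = 1 − 0.344 = 0.656.

0.656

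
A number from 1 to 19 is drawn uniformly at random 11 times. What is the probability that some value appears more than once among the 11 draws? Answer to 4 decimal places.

0.9741

P(all 11 different) = 19/19 · 18/19 · ··· · 9/19 ≈ 0.0259.
P(at least two equal) = 1 − 0.0259 = 0.9741.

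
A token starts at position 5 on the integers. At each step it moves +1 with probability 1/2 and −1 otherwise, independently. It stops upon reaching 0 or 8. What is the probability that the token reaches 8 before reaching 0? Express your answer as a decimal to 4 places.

0.6250

With a fair step, P(i) = ½P(i−1) + ½P(i+1) with P(0)=0, P(8)=1 has the linear solution P(i) = i/8.
P(5) = 5/8 ≈ 0.6250.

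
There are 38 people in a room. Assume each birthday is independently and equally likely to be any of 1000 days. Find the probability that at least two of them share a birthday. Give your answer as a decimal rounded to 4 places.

It's easier to compute the probability that all 38 are distinct.
P(all distinct) = 1000/1000 · 999/1000 · ··· · 963/1000 ≈ 0.4907.
So the probability of at least one match is 1 − 0.4907 = 0.5093.

0.5093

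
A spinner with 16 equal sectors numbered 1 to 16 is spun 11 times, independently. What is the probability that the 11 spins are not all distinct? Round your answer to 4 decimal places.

P(all 11 different) = 16/16 · 15/16 · ··· · 6/16 ≈ 0.0099.
P(at least two equal) = 1 − 0.0099 = 0.9901.

0.9901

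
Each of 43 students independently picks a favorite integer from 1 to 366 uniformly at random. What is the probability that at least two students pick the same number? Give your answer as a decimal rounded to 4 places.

0.9234

It's easier to compute the probability that all 43 are distinct.
P(all distinct) = 366/366 · 365/366 · ··· · 324/366 ≈ 0.0766.
So the probability of at least one match is 1 − 0.0766 = 0.9234.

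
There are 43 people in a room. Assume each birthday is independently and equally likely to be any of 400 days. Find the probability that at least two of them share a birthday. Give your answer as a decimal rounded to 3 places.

It's easier to compute the probability that all 43 are distinct.
P(all distinct) = 400/400 · 399/400 · ··· · 358/400 ≈ 0.096.
So the probability of at least one match is 1 − 0.096 = 0.904.

0.904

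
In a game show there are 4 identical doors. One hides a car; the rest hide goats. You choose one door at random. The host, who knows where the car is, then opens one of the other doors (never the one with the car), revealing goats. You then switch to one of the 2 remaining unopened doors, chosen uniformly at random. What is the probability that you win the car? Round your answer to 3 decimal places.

Your original door holds the car with probability 1/4, so the other 3 collectively hold it with probability 3/4.
The host can always find an empty door to open, so this doesn't change that 3/4; it is now spread over the 2 remaining unopened doors.
P(win by switching) = (3/4) · (1/2) = 3/8 ≈ 0.375.

0.375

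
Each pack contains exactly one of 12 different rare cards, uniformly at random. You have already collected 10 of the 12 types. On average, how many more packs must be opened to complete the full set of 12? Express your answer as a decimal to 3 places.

Starting from 10 distinct types, each trial gives a new one with probability (12−i)/12 when i types are held, so the wait for the next new type is 12/(12−i).
E = 12/2 + 12/1 = 18 ≈ 18.000.

18.000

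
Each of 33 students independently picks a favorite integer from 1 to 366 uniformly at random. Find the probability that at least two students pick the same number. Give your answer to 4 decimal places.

0.7740

It's easier to compute the probability that all 33 are distinct.
P(all distinct) = 366/366 · 365/366 · ··· · 334/366 ≈ 0.2260.
So the probability of at least one match is 1 − 0.2260 = 0.7740.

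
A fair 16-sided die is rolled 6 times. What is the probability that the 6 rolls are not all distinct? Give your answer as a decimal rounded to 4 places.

P(all 6 different) = 16/16 · 15/16 · ··· · 11/16 ≈ 0.3437.
P(at least two equal) = 1 − 0.3437 = 0.6563.

0.6563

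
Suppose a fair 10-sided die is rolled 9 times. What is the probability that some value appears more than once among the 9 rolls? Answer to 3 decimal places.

P(all 9 different) = 10/10 · 9/10 · ··· · 2/10 ≈ 0.004.
P(at least two equal) = 1 − 0.004 = 0.996.

0.996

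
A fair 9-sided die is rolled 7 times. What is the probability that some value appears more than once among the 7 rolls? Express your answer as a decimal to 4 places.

0.9621

P(all 7 different) = 9/9 · 8/9 · ··· · 3/9 ≈ 0.0379.
P(at least two equal) = 1 − 0.0379 = 0.9621.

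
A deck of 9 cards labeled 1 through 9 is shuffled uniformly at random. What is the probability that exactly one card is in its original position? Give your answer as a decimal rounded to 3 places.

0.368

Choose which one is fixed: C(9,1) = 9 ways.
The remaining 8 must have no fixed point: D(8) = 14833.
P = 9·14833/362880 = 2119/5760 ≈ 0.368.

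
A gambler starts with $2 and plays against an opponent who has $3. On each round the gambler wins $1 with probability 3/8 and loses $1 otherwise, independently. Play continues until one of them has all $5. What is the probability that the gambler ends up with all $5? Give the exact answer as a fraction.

216/1441

Let r = q/p = (5/8)/(3/8) = 5/3. The recurrence P(i) = p·P(i+1) + q·P(i−1) with P(0)=0, P(5)=1 gives P(i) = (1 − r^i)/(1 − r^5).
P(2) = (1 − (5/3)^2) / (1 − (5/3)^5) = 216/1441.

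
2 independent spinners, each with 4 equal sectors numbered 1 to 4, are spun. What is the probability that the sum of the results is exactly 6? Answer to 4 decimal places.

There are 4^2 = 16 equally likely outcomes.
The number of ordered 2-tuples from {1,…,4} summing to 6 is 3.
P(sum = 6) = 3/16 ≈ 0.1875.

0.1875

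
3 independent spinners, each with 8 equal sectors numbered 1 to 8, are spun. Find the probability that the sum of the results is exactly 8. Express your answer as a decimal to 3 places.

There are 8^3 = 512 equally likely outcomes.
The number of ordered 3-tuples from {1,…,8} summing to 8 is 21.
P(sum = 8) = 21/512 ≈ 0.041.

0.041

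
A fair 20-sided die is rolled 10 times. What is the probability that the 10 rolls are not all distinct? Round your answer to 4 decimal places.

P(all 10 different) = 20/20 · 19/20 · ··· · 11/20 ≈ 0.0655.
P(at least two equal) = 1 − 0.0655 = 0.9345.

0.9345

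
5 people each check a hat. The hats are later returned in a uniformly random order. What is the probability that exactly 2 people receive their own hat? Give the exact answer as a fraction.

1/6

Choose which 2 of the 5 are fixed: C(5,2) = 10 ways.
The remaining 3 must have no fixed point: D(3) = 2.
P = 10·2/120 = 1/6.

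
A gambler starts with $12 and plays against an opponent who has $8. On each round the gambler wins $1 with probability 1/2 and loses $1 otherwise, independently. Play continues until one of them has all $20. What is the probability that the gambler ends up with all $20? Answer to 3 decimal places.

With a fair step, P(i) = ½P(i−1) + ½P(i+1) with P(0)=0, P(20)=1 has the linear solution P(i) = i/20.
P(12) = 12/20 = 3/5 ≈ 0.600.

0.600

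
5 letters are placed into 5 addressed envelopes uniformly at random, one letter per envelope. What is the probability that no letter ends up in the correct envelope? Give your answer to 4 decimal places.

0.3667

This is the derangement probability: permutations of 5 with no fixed point.
D(5) = 5! · (1 − 1/1! + 1/2! − ··· + (−1)^5/5!) = 44.
P = 44/120 = 11/30 ≈ 0.3667.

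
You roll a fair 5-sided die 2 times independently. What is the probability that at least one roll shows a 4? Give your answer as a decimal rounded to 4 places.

0.3600

P(no roll shows a 4) = (4/5)^2 ≈ 0.6400.
P(at least one) = 1 − 0.6400 = 0.3600.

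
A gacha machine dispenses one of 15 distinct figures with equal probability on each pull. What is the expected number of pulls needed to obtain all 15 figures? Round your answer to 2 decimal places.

After i distinct types are collected, each trial gives a new one with probability (15−i)/15, so the expected wait for the next new type is 15/(15−i).
E = 15/15 + 15/14 + 15/13 + 15/12 + 15/11 + 15/10 + 15/9 + 15/8 + 15/7 + 15/6 + 15/5 + 15/4 + 15/3 + 15/2 + 15/1 = 1195757/24024 ≈ 49.77.

49.77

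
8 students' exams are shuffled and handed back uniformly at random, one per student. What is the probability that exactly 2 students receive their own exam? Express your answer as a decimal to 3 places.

0.184

Choose which 2 of the 8 are fixed: C(8,2) = 28 ways.
The remaining 6 must have no fixed point: D(6) = 265.
P = 28·265/40320 = 53/288 ≈ 0.184.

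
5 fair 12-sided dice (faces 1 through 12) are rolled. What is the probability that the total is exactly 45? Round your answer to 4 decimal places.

0.0149

There are 12^5 = 248832 equally likely outcomes.
The number of ordered 5-tuples from {1,…,12} summing to 45 is 3701.
P(sum = 45) = 3701/248832 ≈ 0.0149.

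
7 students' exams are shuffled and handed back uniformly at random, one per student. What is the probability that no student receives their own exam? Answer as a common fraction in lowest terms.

This is the derangement probability: permutations of 7 with no fixed point.
D(7) = 7! · (1 − 1/1! + 1/2! − ··· + (−1)^7/7!) = 1854.
P = 1854/5040 = 103/280.

103/280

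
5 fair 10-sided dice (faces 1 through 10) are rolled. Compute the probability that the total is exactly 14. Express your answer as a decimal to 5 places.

0.00715

There are 10^5 = 100000 equally likely outcomes.
The number of ordered 5-tuples from {1,…,10} summing to 14 is 715.
P(sum = 14) = 715/100000 = 143/20000 ≈ 0.00715.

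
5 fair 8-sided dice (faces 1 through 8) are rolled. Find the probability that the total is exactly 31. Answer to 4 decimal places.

0.0211

There are 8^5 = 32768 equally likely outcomes.
The number of ordered 5-tuples from {1,…,8} summing to 31 is 690.
P(sum = 31) = 690/32768 = 345/16384 ≈ 0.0211.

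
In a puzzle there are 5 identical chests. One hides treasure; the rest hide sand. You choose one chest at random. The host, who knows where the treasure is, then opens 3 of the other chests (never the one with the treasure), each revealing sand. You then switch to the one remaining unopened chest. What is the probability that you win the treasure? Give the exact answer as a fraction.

4/5

Your original chest holds the treasure with probability 1/5, so the other 4 collectively hold it with probability 4/5.
The host can always find 3 empty chests to open, so the reveals don't change that 4/5; it is now spread over the 1 remaining unopened chest.
P(win by switching) = (4/5) · (1/1) = 4/5.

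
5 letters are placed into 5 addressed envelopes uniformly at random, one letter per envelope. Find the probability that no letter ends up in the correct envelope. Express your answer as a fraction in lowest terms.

This is the derangement probability: permutations of 5 with no fixed point.
D(5) = 5! · (1 − 1/1! + 1/2! − ··· + (−1)^5/5!) = 44.
P = 44/120 = 11/30.

11/30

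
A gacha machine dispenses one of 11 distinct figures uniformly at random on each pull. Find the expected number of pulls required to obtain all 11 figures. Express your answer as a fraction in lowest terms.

After i distinct types are collected, each trial gives a new one with probability (11−i)/11, so the expected wait for the next new type is 11/(11−i).
E = 11/11 + 11/10 + 11/9 + 11/8 + 11/7 + 11/6 + 11/5 + 11/4 + 11/3 + 11/2 + 11/1 = 83711/2520.

83711/2520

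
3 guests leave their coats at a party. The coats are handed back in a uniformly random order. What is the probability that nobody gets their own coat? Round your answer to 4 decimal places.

0.3333

This is the derangement probability: permutations of 3 with no fixed point.
D(3) = 3! · (1 − 1/1! + 1/2! − ··· + (−1)^3/3!) = 2.
P = 2/6 = 1/3 ≈ 0.3333.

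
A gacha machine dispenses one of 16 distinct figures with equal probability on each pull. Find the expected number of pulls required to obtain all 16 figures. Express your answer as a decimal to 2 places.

54.09

After i distinct types are collected, each trial gives a new one with probability (16−i)/16, so the expected wait for the next new type is 16/(16−i).
E = 16/16 + 16/15 + 16/14 + 16/13 + 16/12 + 16/11 + 16/10 + 16/9 + 16/8 + 16/7 + 16/6 + 16/5 + 16/4 + 16/3 + 16/2 + 16/1 = 2436559/45045 ≈ 54.09.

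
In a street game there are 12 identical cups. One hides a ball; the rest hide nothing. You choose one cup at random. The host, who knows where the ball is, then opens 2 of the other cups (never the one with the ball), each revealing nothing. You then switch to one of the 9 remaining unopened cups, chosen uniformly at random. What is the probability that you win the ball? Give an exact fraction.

11/108

Your original cup holds the ball with probability 1/12, so the other 11 collectively hold it with probability 11/12.
The host can always find 2 empty cups to open, so the reveals don't change that 11/12; it is now spread over the 9 remaining unopened cups.
P(win by switching) = (11/12) · (1/9) = 11/108.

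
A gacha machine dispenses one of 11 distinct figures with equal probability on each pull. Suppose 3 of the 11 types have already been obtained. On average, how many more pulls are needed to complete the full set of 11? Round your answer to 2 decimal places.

29.90

Starting from 3 distinct types, each trial gives a new one with probability (11−i)/11 when i types are held, so the wait for the next new type is 11/(11−i).
E = 11/8 + 11/7 + 11/6 + 11/5 + 11/4 + 11/3 + 11/2 + 11/1 = 8371/280 ≈ 29.90.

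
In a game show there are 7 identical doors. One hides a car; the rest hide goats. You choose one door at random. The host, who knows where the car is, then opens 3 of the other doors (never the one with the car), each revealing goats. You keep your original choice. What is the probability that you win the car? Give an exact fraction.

1/7

The host can always open 3 empty doors regardless of your choice, so the reveals give no information about your original door.
P(win by staying) = 1/7.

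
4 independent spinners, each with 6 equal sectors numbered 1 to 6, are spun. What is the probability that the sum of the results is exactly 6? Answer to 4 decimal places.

There are 6^4 = 1296 equally likely outcomes.
The number of ordered 4-tuples from {1,…,6} summing to 6 is 10.
P(sum = 6) = 10/1296 = 5/648 ≈ 0.0077.

0.0077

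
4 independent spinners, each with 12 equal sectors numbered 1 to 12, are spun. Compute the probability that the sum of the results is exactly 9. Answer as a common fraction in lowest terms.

7/2592

There are 12^4 = 20736 equally likely outcomes.
The number of ordered 4-tuples from {1,…,12} summing to 9 is 56.
P(sum = 9) = 56/20736 = 7/2592.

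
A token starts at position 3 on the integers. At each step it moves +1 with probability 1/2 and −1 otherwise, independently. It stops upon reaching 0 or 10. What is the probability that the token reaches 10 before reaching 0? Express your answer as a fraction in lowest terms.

With a fair step, P(i) = ½P(i−1) + ½P(i+1) with P(0)=0, P(10)=1 has the linear solution P(i) = i/10.
P(3) = 3/10.

3/10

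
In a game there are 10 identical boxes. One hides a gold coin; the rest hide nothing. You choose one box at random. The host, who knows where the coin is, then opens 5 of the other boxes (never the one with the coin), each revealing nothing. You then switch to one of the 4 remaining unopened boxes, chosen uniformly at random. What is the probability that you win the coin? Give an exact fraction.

Your original box holds the coin with probability 1/10, so the other 9 collectively hold it with probability 9/10.
The host can always find 5 empty boxes to open, so the reveals don't change that 9/10; it is now spread over the 4 remaining unopened boxes.
P(win by switching) = (9/10) · (1/4) = 9/40.

9/40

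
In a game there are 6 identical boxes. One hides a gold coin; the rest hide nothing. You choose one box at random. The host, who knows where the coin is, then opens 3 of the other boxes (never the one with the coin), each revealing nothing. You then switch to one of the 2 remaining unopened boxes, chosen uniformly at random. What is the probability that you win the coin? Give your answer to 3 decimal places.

0.417

Your original box holds the coin with probability 1/6, so the other 5 collectively hold it with probability 5/6.
The host can always find 3 empty boxes to open, so the reveals don't change that 5/6; it is now spread over the 2 remaining unopened boxes.
P(win by switching) = (5/6) · (1/2) = 5/12 ≈ 0.417.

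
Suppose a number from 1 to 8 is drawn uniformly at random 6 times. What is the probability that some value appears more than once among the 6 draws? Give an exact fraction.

P(all 6 different) = 8/8 · 7/8 · ··· · 3/8 = 315/4096.
P(at least two equal) = 1 − 315/4096 = 3781/4096.

3781/4096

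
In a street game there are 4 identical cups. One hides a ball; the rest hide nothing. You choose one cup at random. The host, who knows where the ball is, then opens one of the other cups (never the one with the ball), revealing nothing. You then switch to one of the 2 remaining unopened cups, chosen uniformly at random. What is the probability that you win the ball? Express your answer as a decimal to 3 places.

0.375

Your original cup holds the ball with probability 1/4, so the other 3 collectively hold it with probability 3/4.
The host can always find an empty cup to open, so this doesn't change that 3/4; it is now spread over the 2 remaining unopened cups.
P(win by switching) = (3/4) · (1/2) = 3/8 ≈ 0.375.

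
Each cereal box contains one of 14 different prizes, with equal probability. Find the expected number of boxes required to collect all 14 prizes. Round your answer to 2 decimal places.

45.52

After i distinct types are collected, each trial gives a new one with probability (14−i)/14, so the expected wait for the next new type is 14/(14−i).
E = 14/14 + 14/13 + 14/12 + 14/11 + 14/10 + 14/9 + 14/8 + 14/7 + 14/6 + 14/5 + 14/4 + 14/3 + 14/2 + 14/1 = 1171733/25740 ≈ 45.52.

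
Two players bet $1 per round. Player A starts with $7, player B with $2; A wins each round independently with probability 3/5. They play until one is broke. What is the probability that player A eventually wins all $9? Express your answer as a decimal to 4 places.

0.9666

Let r = q/p = (2/5)/(3/5) = 2/3. The recurrence P(i) = p·P(i+1) + q·P(i−1) with P(0)=0, P(9)=1 gives P(i) = (1 − r^i)/(1 − r^9).
P(7) = (1 − (2/3)^7) / (1 − (2/3)^9) = 18531/19171 ≈ 0.9666.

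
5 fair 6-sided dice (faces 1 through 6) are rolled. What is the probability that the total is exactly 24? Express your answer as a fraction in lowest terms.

205/7776

There are 6^5 = 7776 equally likely outcomes.
The number of ordered 5-tuples from {1,…,6} summing to 24 is 205.
P(sum = 24) = 205/7776.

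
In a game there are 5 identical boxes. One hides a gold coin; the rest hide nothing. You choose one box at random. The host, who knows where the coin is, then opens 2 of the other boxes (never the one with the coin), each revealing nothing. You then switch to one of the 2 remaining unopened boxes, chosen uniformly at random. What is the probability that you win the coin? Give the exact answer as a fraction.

Your original box holds the coin with probability 1/5, so the other 4 collectively hold it with probability 4/5.
The host can always find 2 empty boxes to open, so the reveals don't change that 4/5; it is now spread over the 2 remaining unopened boxes.
P(win by switching) = (4/5) · (1/2) = 2/5.

2/5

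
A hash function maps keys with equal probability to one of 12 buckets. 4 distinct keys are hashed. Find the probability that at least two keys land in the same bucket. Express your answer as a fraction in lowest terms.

41/96

It's easier to compute the probability that all 4 are distinct.
P(all distinct) = 12/12 · 11/12 · ··· · 9/12 = 55/96.
So the probability of at least one match is 1 − 55/96 = 41/96.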